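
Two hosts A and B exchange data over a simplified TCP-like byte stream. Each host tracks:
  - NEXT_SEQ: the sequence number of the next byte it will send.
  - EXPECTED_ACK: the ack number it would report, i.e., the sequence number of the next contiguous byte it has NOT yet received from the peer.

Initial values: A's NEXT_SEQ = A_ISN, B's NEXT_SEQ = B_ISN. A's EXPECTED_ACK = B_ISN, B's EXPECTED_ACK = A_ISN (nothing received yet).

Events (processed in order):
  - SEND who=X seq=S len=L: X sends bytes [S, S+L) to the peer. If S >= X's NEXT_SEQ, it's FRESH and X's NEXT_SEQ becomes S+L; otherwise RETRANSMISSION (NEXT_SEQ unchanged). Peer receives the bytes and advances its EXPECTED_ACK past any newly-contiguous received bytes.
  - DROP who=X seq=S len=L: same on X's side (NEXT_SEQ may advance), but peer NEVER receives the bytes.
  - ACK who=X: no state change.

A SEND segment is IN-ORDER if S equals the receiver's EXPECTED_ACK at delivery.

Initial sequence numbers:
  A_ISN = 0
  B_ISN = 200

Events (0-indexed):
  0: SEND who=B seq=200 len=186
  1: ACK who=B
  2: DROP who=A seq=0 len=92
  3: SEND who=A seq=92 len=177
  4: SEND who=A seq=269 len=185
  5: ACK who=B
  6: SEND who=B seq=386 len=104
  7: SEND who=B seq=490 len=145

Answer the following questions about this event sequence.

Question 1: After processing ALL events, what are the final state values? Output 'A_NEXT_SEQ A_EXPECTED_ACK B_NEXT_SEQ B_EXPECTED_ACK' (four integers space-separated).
After event 0: A_seq=0 A_ack=386 B_seq=386 B_ack=0
After event 1: A_seq=0 A_ack=386 B_seq=386 B_ack=0
After event 2: A_seq=92 A_ack=386 B_seq=386 B_ack=0
After event 3: A_seq=269 A_ack=386 B_seq=386 B_ack=0
After event 4: A_seq=454 A_ack=386 B_seq=386 B_ack=0
After event 5: A_seq=454 A_ack=386 B_seq=386 B_ack=0
After event 6: A_seq=454 A_ack=490 B_seq=490 B_ack=0
After event 7: A_seq=454 A_ack=635 B_seq=635 B_ack=0

Answer: 454 635 635 0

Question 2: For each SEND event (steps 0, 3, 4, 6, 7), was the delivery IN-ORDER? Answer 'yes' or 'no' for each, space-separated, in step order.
Step 0: SEND seq=200 -> in-order
Step 3: SEND seq=92 -> out-of-order
Step 4: SEND seq=269 -> out-of-order
Step 6: SEND seq=386 -> in-order
Step 7: SEND seq=490 -> in-order

Answer: yes no no yes yes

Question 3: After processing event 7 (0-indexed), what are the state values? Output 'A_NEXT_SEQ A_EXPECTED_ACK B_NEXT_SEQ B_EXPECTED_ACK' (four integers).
After event 0: A_seq=0 A_ack=386 B_seq=386 B_ack=0
After event 1: A_seq=0 A_ack=386 B_seq=386 B_ack=0
After event 2: A_seq=92 A_ack=386 B_seq=386 B_ack=0
After event 3: A_seq=269 A_ack=386 B_seq=386 B_ack=0
After event 4: A_seq=454 A_ack=386 B_seq=386 B_ack=0
After event 5: A_seq=454 A_ack=386 B_seq=386 B_ack=0
After event 6: A_seq=454 A_ack=490 B_seq=490 B_ack=0
After event 7: A_seq=454 A_ack=635 B_seq=635 B_ack=0

454 635 635 0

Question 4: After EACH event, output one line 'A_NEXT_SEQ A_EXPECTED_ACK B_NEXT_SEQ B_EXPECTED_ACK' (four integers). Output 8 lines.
0 386 386 0
0 386 386 0
92 386 386 0
269 386 386 0
454 386 386 0
454 386 386 0
454 490 490 0
454 635 635 0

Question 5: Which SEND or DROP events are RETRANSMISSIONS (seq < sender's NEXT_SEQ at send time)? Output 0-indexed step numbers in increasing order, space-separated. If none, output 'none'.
Answer: none

Derivation:
Step 0: SEND seq=200 -> fresh
Step 2: DROP seq=0 -> fresh
Step 3: SEND seq=92 -> fresh
Step 4: SEND seq=269 -> fresh
Step 6: SEND seq=386 -> fresh
Step 7: SEND seq=490 -> fresh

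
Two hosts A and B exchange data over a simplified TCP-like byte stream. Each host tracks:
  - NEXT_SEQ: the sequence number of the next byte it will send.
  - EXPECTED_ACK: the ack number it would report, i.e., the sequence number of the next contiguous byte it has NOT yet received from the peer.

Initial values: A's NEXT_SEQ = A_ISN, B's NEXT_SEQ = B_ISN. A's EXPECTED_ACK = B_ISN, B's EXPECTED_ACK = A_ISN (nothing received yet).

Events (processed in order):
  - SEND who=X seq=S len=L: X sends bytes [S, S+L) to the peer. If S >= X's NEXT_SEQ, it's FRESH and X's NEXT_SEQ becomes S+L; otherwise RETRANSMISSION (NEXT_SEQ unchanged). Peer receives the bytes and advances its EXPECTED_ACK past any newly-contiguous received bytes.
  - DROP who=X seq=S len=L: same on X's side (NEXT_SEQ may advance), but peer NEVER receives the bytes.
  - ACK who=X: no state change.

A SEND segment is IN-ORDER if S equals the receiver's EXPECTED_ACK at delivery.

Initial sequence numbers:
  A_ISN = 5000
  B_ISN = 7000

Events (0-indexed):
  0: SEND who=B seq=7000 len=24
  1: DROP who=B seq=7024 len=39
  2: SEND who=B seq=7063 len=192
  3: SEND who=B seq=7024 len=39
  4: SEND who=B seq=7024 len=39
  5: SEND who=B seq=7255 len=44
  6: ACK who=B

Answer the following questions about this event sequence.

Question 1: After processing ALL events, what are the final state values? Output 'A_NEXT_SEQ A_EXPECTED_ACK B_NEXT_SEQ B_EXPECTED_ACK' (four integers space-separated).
Answer: 5000 7299 7299 5000

Derivation:
After event 0: A_seq=5000 A_ack=7024 B_seq=7024 B_ack=5000
After event 1: A_seq=5000 A_ack=7024 B_seq=7063 B_ack=5000
After event 2: A_seq=5000 A_ack=7024 B_seq=7255 B_ack=5000
After event 3: A_seq=5000 A_ack=7255 B_seq=7255 B_ack=5000
After event 4: A_seq=5000 A_ack=7255 B_seq=7255 B_ack=5000
After event 5: A_seq=5000 A_ack=7299 B_seq=7299 B_ack=5000
After event 6: A_seq=5000 A_ack=7299 B_seq=7299 B_ack=5000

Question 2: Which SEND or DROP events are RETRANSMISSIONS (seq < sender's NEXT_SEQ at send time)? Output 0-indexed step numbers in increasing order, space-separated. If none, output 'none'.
Step 0: SEND seq=7000 -> fresh
Step 1: DROP seq=7024 -> fresh
Step 2: SEND seq=7063 -> fresh
Step 3: SEND seq=7024 -> retransmit
Step 4: SEND seq=7024 -> retransmit
Step 5: SEND seq=7255 -> fresh

Answer: 3 4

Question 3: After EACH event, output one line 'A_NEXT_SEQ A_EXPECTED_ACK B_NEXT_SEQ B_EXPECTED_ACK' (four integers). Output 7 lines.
5000 7024 7024 5000
5000 7024 7063 5000
5000 7024 7255 5000
5000 7255 7255 5000
5000 7255 7255 5000
5000 7299 7299 5000
5000 7299 7299 5000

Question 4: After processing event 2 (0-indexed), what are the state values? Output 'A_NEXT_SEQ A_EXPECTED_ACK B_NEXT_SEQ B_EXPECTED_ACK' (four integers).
After event 0: A_seq=5000 A_ack=7024 B_seq=7024 B_ack=5000
After event 1: A_seq=5000 A_ack=7024 B_seq=7063 B_ack=5000
After event 2: A_seq=5000 A_ack=7024 B_seq=7255 B_ack=5000

5000 7024 7255 5000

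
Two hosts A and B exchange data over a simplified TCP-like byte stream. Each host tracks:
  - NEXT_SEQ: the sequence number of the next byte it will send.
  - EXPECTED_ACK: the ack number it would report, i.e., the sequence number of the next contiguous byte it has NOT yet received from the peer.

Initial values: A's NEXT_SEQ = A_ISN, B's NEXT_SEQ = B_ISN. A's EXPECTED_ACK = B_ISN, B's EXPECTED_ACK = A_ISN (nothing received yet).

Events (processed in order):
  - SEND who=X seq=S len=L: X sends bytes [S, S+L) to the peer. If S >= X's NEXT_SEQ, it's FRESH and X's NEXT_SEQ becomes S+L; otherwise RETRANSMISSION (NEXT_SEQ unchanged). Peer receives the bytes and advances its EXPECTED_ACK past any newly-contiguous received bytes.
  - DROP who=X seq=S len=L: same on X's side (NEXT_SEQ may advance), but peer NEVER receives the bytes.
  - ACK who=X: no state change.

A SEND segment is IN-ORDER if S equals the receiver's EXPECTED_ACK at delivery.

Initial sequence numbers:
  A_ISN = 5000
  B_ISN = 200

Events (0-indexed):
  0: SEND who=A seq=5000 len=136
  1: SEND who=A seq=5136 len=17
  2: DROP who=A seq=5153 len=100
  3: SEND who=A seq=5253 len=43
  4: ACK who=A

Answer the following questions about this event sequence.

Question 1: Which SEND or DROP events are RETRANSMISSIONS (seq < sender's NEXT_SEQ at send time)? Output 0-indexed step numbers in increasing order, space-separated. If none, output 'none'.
Answer: none

Derivation:
Step 0: SEND seq=5000 -> fresh
Step 1: SEND seq=5136 -> fresh
Step 2: DROP seq=5153 -> fresh
Step 3: SEND seq=5253 -> fresh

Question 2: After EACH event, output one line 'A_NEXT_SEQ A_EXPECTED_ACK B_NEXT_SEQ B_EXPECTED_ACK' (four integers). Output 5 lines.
5136 200 200 5136
5153 200 200 5153
5253 200 200 5153
5296 200 200 5153
5296 200 200 5153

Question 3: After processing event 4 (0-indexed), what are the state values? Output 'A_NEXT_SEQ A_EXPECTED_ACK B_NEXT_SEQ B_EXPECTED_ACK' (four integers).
After event 0: A_seq=5136 A_ack=200 B_seq=200 B_ack=5136
After event 1: A_seq=5153 A_ack=200 B_seq=200 B_ack=5153
After event 2: A_seq=5253 A_ack=200 B_seq=200 B_ack=5153
After event 3: A_seq=5296 A_ack=200 B_seq=200 B_ack=5153
After event 4: A_seq=5296 A_ack=200 B_seq=200 B_ack=5153

5296 200 200 5153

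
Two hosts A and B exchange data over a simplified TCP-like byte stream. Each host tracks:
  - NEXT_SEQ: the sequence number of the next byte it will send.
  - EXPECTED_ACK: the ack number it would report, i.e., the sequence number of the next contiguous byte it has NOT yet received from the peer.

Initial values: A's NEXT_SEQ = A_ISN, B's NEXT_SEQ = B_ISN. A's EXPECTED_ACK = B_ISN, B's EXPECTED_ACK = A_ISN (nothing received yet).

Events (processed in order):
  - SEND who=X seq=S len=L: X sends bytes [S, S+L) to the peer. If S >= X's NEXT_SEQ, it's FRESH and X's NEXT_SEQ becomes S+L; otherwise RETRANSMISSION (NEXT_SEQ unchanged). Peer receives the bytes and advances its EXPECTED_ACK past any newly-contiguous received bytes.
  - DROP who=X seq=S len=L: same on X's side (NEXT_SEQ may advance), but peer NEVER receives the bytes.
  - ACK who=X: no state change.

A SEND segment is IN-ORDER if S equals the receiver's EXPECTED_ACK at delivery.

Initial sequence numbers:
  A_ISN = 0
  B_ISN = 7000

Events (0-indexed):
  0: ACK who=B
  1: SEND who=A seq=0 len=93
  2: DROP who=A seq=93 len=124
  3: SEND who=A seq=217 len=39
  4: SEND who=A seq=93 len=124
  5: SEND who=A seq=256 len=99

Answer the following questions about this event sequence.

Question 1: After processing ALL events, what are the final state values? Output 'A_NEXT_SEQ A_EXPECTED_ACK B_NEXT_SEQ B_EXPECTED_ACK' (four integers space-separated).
Answer: 355 7000 7000 355

Derivation:
After event 0: A_seq=0 A_ack=7000 B_seq=7000 B_ack=0
After event 1: A_seq=93 A_ack=7000 B_seq=7000 B_ack=93
After event 2: A_seq=217 A_ack=7000 B_seq=7000 B_ack=93
After event 3: A_seq=256 A_ack=7000 B_seq=7000 B_ack=93
After event 4: A_seq=256 A_ack=7000 B_seq=7000 B_ack=256
After event 5: A_seq=355 A_ack=7000 B_seq=7000 B_ack=355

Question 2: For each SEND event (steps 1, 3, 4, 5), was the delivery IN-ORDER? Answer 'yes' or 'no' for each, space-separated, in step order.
Step 1: SEND seq=0 -> in-order
Step 3: SEND seq=217 -> out-of-order
Step 4: SEND seq=93 -> in-order
Step 5: SEND seq=256 -> in-order

Answer: yes no yes yes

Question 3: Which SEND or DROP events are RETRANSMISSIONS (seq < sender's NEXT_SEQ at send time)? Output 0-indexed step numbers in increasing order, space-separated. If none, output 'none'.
Step 1: SEND seq=0 -> fresh
Step 2: DROP seq=93 -> fresh
Step 3: SEND seq=217 -> fresh
Step 4: SEND seq=93 -> retransmit
Step 5: SEND seq=256 -> fresh

Answer: 4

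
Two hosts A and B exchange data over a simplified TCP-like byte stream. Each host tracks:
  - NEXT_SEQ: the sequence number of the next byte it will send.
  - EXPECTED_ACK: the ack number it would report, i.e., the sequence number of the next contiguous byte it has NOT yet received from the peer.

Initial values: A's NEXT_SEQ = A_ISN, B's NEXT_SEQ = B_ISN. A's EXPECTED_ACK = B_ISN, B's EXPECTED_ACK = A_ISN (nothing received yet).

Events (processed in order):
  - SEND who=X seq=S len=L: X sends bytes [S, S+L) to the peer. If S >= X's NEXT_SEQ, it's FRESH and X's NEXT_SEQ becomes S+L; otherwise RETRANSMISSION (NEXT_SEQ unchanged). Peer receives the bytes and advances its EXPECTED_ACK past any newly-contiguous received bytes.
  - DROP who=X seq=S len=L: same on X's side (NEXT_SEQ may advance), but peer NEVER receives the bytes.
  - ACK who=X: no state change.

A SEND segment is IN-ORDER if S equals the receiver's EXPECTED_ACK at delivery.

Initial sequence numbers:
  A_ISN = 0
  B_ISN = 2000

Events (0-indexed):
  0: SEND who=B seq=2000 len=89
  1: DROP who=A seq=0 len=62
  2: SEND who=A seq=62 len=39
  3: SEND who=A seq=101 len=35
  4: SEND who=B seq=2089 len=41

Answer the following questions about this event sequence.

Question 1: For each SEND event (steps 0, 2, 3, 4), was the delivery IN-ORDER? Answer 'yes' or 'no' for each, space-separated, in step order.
Step 0: SEND seq=2000 -> in-order
Step 2: SEND seq=62 -> out-of-order
Step 3: SEND seq=101 -> out-of-order
Step 4: SEND seq=2089 -> in-order

Answer: yes no no yes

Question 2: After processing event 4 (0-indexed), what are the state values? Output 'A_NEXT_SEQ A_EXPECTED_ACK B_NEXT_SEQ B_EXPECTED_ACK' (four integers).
After event 0: A_seq=0 A_ack=2089 B_seq=2089 B_ack=0
After event 1: A_seq=62 A_ack=2089 B_seq=2089 B_ack=0
After event 2: A_seq=101 A_ack=2089 B_seq=2089 B_ack=0
After event 3: A_seq=136 A_ack=2089 B_seq=2089 B_ack=0
After event 4: A_seq=136 A_ack=2130 B_seq=2130 B_ack=0

136 2130 2130 0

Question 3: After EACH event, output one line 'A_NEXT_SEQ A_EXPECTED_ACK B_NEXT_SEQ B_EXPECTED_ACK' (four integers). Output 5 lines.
0 2089 2089 0
62 2089 2089 0
101 2089 2089 0
136 2089 2089 0
136 2130 2130 0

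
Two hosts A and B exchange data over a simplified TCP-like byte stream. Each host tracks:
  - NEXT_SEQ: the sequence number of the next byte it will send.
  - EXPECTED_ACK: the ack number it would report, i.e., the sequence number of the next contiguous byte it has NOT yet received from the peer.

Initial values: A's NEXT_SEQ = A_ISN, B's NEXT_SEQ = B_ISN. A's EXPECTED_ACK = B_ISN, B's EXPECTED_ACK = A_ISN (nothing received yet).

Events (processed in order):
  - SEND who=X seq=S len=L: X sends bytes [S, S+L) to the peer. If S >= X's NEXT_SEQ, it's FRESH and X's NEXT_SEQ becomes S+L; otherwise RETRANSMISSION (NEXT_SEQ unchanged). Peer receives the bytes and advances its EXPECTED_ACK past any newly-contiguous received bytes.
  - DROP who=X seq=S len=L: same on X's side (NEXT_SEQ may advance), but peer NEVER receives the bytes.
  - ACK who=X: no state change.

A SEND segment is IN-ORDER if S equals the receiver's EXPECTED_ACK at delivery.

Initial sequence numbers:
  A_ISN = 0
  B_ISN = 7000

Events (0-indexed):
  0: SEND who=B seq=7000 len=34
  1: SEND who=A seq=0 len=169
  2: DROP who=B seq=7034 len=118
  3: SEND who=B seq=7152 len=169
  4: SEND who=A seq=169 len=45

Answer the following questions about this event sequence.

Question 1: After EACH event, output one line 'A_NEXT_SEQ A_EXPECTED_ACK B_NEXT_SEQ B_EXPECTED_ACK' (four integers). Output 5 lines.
0 7034 7034 0
169 7034 7034 169
169 7034 7152 169
169 7034 7321 169
214 7034 7321 214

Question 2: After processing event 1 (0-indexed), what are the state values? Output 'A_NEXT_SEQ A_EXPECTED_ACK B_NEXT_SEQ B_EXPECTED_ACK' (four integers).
After event 0: A_seq=0 A_ack=7034 B_seq=7034 B_ack=0
After event 1: A_seq=169 A_ack=7034 B_seq=7034 B_ack=169

169 7034 7034 169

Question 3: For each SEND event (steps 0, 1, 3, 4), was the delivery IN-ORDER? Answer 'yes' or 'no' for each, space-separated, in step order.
Answer: yes yes no yes

Derivation:
Step 0: SEND seq=7000 -> in-order
Step 1: SEND seq=0 -> in-order
Step 3: SEND seq=7152 -> out-of-order
Step 4: SEND seq=169 -> in-order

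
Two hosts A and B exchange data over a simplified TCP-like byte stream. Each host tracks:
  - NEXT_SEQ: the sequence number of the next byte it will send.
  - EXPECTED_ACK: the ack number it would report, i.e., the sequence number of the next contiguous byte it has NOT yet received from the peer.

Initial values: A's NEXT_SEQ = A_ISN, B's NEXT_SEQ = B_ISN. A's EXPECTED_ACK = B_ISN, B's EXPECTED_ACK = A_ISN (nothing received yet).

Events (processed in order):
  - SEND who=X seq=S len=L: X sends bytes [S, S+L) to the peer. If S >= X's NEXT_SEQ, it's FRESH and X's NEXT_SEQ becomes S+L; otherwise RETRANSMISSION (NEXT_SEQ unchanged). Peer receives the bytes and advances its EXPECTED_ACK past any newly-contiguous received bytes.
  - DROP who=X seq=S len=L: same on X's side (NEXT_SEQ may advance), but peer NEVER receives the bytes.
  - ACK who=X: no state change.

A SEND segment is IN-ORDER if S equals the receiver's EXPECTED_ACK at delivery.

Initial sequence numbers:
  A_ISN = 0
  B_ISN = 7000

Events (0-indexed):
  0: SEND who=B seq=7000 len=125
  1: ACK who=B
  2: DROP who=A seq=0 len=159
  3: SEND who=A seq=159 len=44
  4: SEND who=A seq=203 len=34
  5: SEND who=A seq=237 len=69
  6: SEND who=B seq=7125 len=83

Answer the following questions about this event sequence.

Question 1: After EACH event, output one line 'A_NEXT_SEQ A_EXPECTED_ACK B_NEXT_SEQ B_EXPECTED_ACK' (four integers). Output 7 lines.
0 7125 7125 0
0 7125 7125 0
159 7125 7125 0
203 7125 7125 0
237 7125 7125 0
306 7125 7125 0
306 7208 7208 0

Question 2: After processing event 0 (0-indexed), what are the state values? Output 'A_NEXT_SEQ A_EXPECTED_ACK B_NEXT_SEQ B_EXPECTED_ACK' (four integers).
After event 0: A_seq=0 A_ack=7125 B_seq=7125 B_ack=0

0 7125 7125 0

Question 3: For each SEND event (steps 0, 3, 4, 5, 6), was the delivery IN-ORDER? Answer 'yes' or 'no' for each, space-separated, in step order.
Step 0: SEND seq=7000 -> in-order
Step 3: SEND seq=159 -> out-of-order
Step 4: SEND seq=203 -> out-of-order
Step 5: SEND seq=237 -> out-of-order
Step 6: SEND seq=7125 -> in-order

Answer: yes no no no yes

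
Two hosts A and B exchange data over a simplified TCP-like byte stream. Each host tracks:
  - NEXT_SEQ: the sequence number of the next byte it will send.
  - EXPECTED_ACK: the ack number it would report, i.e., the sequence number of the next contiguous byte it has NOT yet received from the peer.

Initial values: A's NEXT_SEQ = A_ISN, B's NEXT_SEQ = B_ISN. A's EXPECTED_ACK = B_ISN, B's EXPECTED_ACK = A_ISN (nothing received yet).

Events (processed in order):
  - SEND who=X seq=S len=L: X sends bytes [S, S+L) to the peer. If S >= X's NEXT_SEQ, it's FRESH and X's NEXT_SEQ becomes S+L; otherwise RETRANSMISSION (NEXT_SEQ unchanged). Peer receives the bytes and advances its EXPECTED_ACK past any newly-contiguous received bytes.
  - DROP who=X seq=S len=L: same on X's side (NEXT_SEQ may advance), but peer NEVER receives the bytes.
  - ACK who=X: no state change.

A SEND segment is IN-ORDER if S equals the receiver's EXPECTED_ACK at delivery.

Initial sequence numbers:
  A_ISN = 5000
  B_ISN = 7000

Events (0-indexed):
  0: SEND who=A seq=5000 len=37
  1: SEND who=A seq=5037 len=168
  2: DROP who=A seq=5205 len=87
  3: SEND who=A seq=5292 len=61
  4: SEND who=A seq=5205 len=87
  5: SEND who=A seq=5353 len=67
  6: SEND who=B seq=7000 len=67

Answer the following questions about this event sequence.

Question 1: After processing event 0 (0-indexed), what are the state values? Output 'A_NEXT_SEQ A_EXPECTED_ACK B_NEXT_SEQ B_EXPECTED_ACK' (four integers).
After event 0: A_seq=5037 A_ack=7000 B_seq=7000 B_ack=5037

5037 7000 7000 5037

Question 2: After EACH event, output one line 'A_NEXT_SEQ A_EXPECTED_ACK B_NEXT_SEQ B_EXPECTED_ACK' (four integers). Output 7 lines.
5037 7000 7000 5037
5205 7000 7000 5205
5292 7000 7000 5205
5353 7000 7000 5205
5353 7000 7000 5353
5420 7000 7000 5420
5420 7067 7067 5420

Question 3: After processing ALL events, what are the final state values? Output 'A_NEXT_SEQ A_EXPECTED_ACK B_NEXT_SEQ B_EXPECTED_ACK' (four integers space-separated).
After event 0: A_seq=5037 A_ack=7000 B_seq=7000 B_ack=5037
After event 1: A_seq=5205 A_ack=7000 B_seq=7000 B_ack=5205
After event 2: A_seq=5292 A_ack=7000 B_seq=7000 B_ack=5205
After event 3: A_seq=5353 A_ack=7000 B_seq=7000 B_ack=5205
After event 4: A_seq=5353 A_ack=7000 B_seq=7000 B_ack=5353
After event 5: A_seq=5420 A_ack=7000 B_seq=7000 B_ack=5420
After event 6: A_seq=5420 A_ack=7067 B_seq=7067 B_ack=5420

Answer: 5420 7067 7067 5420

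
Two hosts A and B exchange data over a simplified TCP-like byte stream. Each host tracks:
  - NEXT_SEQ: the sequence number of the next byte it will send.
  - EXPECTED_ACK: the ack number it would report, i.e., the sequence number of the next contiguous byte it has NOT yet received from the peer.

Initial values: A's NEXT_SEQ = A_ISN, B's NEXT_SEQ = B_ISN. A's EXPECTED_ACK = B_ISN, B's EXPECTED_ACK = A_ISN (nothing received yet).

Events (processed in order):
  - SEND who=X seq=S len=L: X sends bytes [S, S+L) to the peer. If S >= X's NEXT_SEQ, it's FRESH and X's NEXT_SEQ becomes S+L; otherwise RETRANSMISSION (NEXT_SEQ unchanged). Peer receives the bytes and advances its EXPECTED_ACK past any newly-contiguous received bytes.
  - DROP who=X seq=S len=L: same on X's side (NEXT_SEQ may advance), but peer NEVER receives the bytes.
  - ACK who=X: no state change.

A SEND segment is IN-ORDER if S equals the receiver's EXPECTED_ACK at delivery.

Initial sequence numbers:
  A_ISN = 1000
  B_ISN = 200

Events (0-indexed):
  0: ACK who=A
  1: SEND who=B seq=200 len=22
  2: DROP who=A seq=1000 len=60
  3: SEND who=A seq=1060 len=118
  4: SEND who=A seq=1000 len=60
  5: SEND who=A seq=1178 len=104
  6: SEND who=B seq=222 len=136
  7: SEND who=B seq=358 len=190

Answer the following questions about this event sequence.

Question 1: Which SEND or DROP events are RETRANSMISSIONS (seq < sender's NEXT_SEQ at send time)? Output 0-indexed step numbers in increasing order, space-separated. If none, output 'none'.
Answer: 4

Derivation:
Step 1: SEND seq=200 -> fresh
Step 2: DROP seq=1000 -> fresh
Step 3: SEND seq=1060 -> fresh
Step 4: SEND seq=1000 -> retransmit
Step 5: SEND seq=1178 -> fresh
Step 6: SEND seq=222 -> fresh
Step 7: SEND seq=358 -> fresh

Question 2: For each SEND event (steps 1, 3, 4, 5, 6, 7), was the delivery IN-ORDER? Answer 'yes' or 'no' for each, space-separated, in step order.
Step 1: SEND seq=200 -> in-order
Step 3: SEND seq=1060 -> out-of-order
Step 4: SEND seq=1000 -> in-order
Step 5: SEND seq=1178 -> in-order
Step 6: SEND seq=222 -> in-order
Step 7: SEND seq=358 -> in-order

Answer: yes no yes yes yes yes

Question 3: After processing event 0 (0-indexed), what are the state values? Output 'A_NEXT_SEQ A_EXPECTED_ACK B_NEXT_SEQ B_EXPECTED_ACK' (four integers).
After event 0: A_seq=1000 A_ack=200 B_seq=200 B_ack=1000

1000 200 200 1000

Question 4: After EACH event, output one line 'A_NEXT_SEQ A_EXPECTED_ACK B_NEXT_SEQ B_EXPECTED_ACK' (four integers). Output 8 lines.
1000 200 200 1000
1000 222 222 1000
1060 222 222 1000
1178 222 222 1000
1178 222 222 1178
1282 222 222 1282
1282 358 358 1282
1282 548 548 1282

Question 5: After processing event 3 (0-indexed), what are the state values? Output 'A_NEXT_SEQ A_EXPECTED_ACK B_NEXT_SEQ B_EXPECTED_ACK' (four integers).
After event 0: A_seq=1000 A_ack=200 B_seq=200 B_ack=1000
After event 1: A_seq=1000 A_ack=222 B_seq=222 B_ack=1000
After event 2: A_seq=1060 A_ack=222 B_seq=222 B_ack=1000
After event 3: A_seq=1178 A_ack=222 B_seq=222 B_ack=1000

1178 222 222 1000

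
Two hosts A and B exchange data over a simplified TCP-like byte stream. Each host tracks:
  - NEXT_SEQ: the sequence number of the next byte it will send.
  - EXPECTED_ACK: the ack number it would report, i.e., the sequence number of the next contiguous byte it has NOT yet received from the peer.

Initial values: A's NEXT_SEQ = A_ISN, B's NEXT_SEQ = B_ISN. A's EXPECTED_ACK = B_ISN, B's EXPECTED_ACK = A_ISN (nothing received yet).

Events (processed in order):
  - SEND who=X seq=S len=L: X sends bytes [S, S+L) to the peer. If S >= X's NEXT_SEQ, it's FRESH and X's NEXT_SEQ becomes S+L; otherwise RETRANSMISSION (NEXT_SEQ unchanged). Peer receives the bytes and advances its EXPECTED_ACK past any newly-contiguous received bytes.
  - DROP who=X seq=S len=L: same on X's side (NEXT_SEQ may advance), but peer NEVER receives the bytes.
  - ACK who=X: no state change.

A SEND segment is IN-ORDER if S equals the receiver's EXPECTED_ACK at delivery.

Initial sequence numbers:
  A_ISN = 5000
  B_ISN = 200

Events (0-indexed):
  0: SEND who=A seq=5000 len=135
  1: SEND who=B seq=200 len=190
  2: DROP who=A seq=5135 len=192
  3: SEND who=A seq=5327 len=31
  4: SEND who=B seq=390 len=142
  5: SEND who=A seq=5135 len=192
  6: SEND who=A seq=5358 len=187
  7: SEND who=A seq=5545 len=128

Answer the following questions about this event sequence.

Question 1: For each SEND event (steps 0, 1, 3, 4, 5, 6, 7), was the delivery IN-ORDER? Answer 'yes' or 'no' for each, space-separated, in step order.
Answer: yes yes no yes yes yes yes

Derivation:
Step 0: SEND seq=5000 -> in-order
Step 1: SEND seq=200 -> in-order
Step 3: SEND seq=5327 -> out-of-order
Step 4: SEND seq=390 -> in-order
Step 5: SEND seq=5135 -> in-order
Step 6: SEND seq=5358 -> in-order
Step 7: SEND seq=5545 -> in-order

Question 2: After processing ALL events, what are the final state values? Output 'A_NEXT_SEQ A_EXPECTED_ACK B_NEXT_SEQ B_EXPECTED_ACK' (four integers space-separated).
Answer: 5673 532 532 5673

Derivation:
After event 0: A_seq=5135 A_ack=200 B_seq=200 B_ack=5135
After event 1: A_seq=5135 A_ack=390 B_seq=390 B_ack=5135
After event 2: A_seq=5327 A_ack=390 B_seq=390 B_ack=5135
After event 3: A_seq=5358 A_ack=390 B_seq=390 B_ack=5135
After event 4: A_seq=5358 A_ack=532 B_seq=532 B_ack=5135
After event 5: A_seq=5358 A_ack=532 B_seq=532 B_ack=5358
After event 6: A_seq=5545 A_ack=532 B_seq=532 B_ack=5545
After event 7: A_seq=5673 A_ack=532 B_seq=532 B_ack=5673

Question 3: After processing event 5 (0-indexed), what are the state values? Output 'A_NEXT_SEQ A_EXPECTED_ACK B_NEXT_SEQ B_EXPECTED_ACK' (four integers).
After event 0: A_seq=5135 A_ack=200 B_seq=200 B_ack=5135
After event 1: A_seq=5135 A_ack=390 B_seq=390 B_ack=5135
After event 2: A_seq=5327 A_ack=390 B_seq=390 B_ack=5135
After event 3: A_seq=5358 A_ack=390 B_seq=390 B_ack=5135
After event 4: A_seq=5358 A_ack=532 B_seq=532 B_ack=5135
After event 5: A_seq=5358 A_ack=532 B_seq=532 B_ack=5358

5358 532 532 5358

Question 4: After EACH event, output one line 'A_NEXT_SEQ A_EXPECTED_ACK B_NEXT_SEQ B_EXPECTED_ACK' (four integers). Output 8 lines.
5135 200 200 5135
5135 390 390 5135
5327 390 390 5135
5358 390 390 5135
5358 532 532 5135
5358 532 532 5358
5545 532 532 5545
5673 532 532 5673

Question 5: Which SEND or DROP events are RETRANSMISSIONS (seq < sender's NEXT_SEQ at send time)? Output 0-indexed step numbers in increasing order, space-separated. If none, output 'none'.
Answer: 5

Derivation:
Step 0: SEND seq=5000 -> fresh
Step 1: SEND seq=200 -> fresh
Step 2: DROP seq=5135 -> fresh
Step 3: SEND seq=5327 -> fresh
Step 4: SEND seq=390 -> fresh
Step 5: SEND seq=5135 -> retransmit
Step 6: SEND seq=5358 -> fresh
Step 7: SEND seq=5545 -> fresh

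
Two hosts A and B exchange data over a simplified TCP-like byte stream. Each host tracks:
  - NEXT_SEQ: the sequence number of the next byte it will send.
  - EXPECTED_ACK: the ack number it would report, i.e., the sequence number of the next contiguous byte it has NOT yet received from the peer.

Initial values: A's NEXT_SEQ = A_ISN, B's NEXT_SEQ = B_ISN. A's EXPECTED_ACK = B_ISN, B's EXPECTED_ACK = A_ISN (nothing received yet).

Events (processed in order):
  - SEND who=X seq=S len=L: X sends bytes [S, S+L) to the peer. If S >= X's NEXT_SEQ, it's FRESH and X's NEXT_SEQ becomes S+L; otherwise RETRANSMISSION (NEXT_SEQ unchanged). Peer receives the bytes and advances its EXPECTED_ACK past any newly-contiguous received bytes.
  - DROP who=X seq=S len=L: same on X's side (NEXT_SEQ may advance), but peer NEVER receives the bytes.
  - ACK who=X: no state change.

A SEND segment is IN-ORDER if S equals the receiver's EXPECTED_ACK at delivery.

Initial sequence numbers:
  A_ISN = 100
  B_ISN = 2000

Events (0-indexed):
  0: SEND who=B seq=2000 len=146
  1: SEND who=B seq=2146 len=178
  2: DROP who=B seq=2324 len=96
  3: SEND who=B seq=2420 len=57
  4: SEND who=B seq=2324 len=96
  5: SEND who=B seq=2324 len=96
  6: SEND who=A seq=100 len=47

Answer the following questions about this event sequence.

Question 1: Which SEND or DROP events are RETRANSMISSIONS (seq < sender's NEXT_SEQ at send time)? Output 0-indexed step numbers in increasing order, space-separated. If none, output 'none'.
Step 0: SEND seq=2000 -> fresh
Step 1: SEND seq=2146 -> fresh
Step 2: DROP seq=2324 -> fresh
Step 3: SEND seq=2420 -> fresh
Step 4: SEND seq=2324 -> retransmit
Step 5: SEND seq=2324 -> retransmit
Step 6: SEND seq=100 -> fresh

Answer: 4 5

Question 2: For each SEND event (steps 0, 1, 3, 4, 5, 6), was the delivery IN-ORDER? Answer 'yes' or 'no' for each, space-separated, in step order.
Answer: yes yes no yes no yes

Derivation:
Step 0: SEND seq=2000 -> in-order
Step 1: SEND seq=2146 -> in-order
Step 3: SEND seq=2420 -> out-of-order
Step 4: SEND seq=2324 -> in-order
Step 5: SEND seq=2324 -> out-of-order
Step 6: SEND seq=100 -> in-order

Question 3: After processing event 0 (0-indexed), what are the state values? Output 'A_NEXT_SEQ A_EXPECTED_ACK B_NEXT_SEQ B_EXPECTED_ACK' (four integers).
After event 0: A_seq=100 A_ack=2146 B_seq=2146 B_ack=100

100 2146 2146 100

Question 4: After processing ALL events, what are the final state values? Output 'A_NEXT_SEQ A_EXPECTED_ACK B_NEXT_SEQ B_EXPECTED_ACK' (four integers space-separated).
After event 0: A_seq=100 A_ack=2146 B_seq=2146 B_ack=100
After event 1: A_seq=100 A_ack=2324 B_seq=2324 B_ack=100
After event 2: A_seq=100 A_ack=2324 B_seq=2420 B_ack=100
After event 3: A_seq=100 A_ack=2324 B_seq=2477 B_ack=100
After event 4: A_seq=100 A_ack=2477 B_seq=2477 B_ack=100
After event 5: A_seq=100 A_ack=2477 B_seq=2477 B_ack=100
After event 6: A_seq=147 A_ack=2477 B_seq=2477 B_ack=147

Answer: 147 2477 2477 147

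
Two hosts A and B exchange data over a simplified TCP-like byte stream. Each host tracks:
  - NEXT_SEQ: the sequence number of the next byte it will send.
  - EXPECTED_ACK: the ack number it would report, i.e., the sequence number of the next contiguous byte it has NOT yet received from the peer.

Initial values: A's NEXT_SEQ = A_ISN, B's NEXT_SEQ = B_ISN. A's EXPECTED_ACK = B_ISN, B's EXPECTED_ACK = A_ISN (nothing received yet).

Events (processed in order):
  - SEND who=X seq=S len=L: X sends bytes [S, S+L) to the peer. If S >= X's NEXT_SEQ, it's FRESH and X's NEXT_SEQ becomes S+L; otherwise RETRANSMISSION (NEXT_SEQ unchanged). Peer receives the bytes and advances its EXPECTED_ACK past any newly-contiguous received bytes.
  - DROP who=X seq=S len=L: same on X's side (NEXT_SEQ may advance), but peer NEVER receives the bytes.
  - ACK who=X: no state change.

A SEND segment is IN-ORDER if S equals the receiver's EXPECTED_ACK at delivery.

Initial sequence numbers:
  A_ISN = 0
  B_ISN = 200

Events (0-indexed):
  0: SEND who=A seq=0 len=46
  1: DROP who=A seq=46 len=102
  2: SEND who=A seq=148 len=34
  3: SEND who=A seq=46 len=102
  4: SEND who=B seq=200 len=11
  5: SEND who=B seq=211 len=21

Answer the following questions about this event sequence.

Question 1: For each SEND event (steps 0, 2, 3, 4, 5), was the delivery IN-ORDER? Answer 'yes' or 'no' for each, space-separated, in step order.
Answer: yes no yes yes yes

Derivation:
Step 0: SEND seq=0 -> in-order
Step 2: SEND seq=148 -> out-of-order
Step 3: SEND seq=46 -> in-order
Step 4: SEND seq=200 -> in-order
Step 5: SEND seq=211 -> in-order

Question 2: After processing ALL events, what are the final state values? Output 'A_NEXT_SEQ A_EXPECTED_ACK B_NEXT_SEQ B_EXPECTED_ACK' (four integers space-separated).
After event 0: A_seq=46 A_ack=200 B_seq=200 B_ack=46
After event 1: A_seq=148 A_ack=200 B_seq=200 B_ack=46
After event 2: A_seq=182 A_ack=200 B_seq=200 B_ack=46
After event 3: A_seq=182 A_ack=200 B_seq=200 B_ack=182
After event 4: A_seq=182 A_ack=211 B_seq=211 B_ack=182
After event 5: A_seq=182 A_ack=232 B_seq=232 B_ack=182

Answer: 182 232 232 182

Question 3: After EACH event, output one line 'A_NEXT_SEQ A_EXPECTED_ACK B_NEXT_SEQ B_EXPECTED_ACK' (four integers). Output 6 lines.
46 200 200 46
148 200 200 46
182 200 200 46
182 200 200 182
182 211 211 182
182 232 232 182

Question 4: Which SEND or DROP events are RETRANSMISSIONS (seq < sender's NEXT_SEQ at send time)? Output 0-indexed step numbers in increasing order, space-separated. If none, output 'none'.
Step 0: SEND seq=0 -> fresh
Step 1: DROP seq=46 -> fresh
Step 2: SEND seq=148 -> fresh
Step 3: SEND seq=46 -> retransmit
Step 4: SEND seq=200 -> fresh
Step 5: SEND seq=211 -> fresh

Answer: 3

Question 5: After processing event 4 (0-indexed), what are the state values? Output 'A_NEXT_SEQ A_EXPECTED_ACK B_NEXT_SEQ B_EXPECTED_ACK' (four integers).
After event 0: A_seq=46 A_ack=200 B_seq=200 B_ack=46
After event 1: A_seq=148 A_ack=200 B_seq=200 B_ack=46
After event 2: A_seq=182 A_ack=200 B_seq=200 B_ack=46
After event 3: A_seq=182 A_ack=200 B_seq=200 B_ack=182
After event 4: A_seq=182 A_ack=211 B_seq=211 B_ack=182

182 211 211 182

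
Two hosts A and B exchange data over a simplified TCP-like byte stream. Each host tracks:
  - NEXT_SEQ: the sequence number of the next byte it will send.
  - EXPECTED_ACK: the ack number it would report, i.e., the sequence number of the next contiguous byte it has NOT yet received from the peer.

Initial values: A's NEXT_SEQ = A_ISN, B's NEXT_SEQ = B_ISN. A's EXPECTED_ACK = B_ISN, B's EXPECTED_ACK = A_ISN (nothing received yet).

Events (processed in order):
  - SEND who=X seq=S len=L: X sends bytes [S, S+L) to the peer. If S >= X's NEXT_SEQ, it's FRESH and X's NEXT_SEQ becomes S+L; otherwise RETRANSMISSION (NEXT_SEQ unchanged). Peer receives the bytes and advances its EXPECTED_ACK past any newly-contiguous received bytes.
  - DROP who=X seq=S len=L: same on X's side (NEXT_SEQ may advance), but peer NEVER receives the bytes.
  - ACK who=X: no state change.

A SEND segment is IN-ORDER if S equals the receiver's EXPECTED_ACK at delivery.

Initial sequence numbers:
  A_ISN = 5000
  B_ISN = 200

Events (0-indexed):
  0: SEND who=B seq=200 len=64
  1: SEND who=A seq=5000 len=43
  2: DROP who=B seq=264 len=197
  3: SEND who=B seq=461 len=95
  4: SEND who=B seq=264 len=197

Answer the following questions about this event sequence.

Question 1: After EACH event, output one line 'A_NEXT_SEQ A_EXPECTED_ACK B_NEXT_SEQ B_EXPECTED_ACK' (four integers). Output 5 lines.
5000 264 264 5000
5043 264 264 5043
5043 264 461 5043
5043 264 556 5043
5043 556 556 5043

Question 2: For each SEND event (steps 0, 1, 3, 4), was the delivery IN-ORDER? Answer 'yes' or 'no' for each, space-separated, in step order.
Step 0: SEND seq=200 -> in-order
Step 1: SEND seq=5000 -> in-order
Step 3: SEND seq=461 -> out-of-order
Step 4: SEND seq=264 -> in-order

Answer: yes yes no yes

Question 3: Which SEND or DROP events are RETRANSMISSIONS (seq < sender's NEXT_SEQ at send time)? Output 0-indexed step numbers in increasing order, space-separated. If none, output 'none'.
Answer: 4

Derivation:
Step 0: SEND seq=200 -> fresh
Step 1: SEND seq=5000 -> fresh
Step 2: DROP seq=264 -> fresh
Step 3: SEND seq=461 -> fresh
Step 4: SEND seq=264 -> retransmit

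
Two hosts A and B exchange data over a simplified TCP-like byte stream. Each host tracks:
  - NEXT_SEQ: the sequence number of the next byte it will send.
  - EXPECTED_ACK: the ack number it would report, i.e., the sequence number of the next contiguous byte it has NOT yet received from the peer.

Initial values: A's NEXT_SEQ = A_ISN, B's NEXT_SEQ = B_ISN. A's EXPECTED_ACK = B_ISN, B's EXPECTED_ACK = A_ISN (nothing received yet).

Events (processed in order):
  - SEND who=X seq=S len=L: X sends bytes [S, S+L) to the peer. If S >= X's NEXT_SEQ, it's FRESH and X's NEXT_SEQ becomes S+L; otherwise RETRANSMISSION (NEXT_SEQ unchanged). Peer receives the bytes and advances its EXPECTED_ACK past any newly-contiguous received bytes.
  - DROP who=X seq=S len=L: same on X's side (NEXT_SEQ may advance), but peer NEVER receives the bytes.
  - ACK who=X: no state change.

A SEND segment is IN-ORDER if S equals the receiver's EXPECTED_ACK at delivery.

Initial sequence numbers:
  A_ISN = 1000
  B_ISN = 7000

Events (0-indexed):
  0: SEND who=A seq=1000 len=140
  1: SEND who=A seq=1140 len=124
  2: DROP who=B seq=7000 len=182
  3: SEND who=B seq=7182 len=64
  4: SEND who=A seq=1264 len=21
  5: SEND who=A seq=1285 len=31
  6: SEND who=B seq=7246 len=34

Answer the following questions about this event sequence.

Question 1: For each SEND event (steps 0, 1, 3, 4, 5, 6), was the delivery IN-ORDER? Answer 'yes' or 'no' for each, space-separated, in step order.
Step 0: SEND seq=1000 -> in-order
Step 1: SEND seq=1140 -> in-order
Step 3: SEND seq=7182 -> out-of-order
Step 4: SEND seq=1264 -> in-order
Step 5: SEND seq=1285 -> in-order
Step 6: SEND seq=7246 -> out-of-order

Answer: yes yes no yes yes no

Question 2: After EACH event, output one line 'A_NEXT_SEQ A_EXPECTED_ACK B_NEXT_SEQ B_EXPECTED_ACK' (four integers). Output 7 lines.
1140 7000 7000 1140
1264 7000 7000 1264
1264 7000 7182 1264
1264 7000 7246 1264
1285 7000 7246 1285
1316 7000 7246 1316
1316 7000 7280 1316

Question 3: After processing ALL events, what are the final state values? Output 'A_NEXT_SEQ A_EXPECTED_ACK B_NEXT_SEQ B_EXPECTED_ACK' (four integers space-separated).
After event 0: A_seq=1140 A_ack=7000 B_seq=7000 B_ack=1140
After event 1: A_seq=1264 A_ack=7000 B_seq=7000 B_ack=1264
After event 2: A_seq=1264 A_ack=7000 B_seq=7182 B_ack=1264
After event 3: A_seq=1264 A_ack=7000 B_seq=7246 B_ack=1264
After event 4: A_seq=1285 A_ack=7000 B_seq=7246 B_ack=1285
After event 5: A_seq=1316 A_ack=7000 B_seq=7246 B_ack=1316
After event 6: A_seq=1316 A_ack=7000 B_seq=7280 B_ack=1316

Answer: 1316 7000 7280 1316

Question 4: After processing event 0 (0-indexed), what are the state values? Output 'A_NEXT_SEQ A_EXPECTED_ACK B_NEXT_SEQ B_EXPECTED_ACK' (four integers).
After event 0: A_seq=1140 A_ack=7000 B_seq=7000 B_ack=1140

1140 7000 7000 1140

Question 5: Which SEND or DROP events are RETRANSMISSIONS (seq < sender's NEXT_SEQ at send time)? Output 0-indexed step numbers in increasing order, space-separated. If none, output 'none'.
Step 0: SEND seq=1000 -> fresh
Step 1: SEND seq=1140 -> fresh
Step 2: DROP seq=7000 -> fresh
Step 3: SEND seq=7182 -> fresh
Step 4: SEND seq=1264 -> fresh
Step 5: SEND seq=1285 -> fresh
Step 6: SEND seq=7246 -> fresh

Answer: none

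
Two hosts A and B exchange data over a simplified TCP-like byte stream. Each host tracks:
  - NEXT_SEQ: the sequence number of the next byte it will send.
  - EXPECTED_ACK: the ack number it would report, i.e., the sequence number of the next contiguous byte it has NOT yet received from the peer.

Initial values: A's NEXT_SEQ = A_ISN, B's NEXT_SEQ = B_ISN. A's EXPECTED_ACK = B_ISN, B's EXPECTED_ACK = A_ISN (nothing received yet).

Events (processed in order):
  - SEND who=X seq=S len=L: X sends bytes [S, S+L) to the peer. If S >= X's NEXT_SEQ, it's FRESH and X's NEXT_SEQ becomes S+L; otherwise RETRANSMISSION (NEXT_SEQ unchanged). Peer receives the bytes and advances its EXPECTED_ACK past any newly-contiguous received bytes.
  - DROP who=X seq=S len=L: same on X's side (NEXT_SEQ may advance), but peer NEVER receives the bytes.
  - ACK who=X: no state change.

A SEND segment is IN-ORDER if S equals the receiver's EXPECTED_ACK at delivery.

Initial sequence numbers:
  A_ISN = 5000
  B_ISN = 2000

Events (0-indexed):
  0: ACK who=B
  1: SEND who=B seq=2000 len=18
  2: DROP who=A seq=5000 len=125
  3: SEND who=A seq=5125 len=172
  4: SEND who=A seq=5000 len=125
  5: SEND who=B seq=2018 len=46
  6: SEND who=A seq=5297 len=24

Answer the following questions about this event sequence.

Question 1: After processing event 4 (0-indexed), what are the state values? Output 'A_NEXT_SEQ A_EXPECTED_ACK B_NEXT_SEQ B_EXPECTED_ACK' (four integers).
After event 0: A_seq=5000 A_ack=2000 B_seq=2000 B_ack=5000
After event 1: A_seq=5000 A_ack=2018 B_seq=2018 B_ack=5000
After event 2: A_seq=5125 A_ack=2018 B_seq=2018 B_ack=5000
After event 3: A_seq=5297 A_ack=2018 B_seq=2018 B_ack=5000
After event 4: A_seq=5297 A_ack=2018 B_seq=2018 B_ack=5297

5297 2018 2018 5297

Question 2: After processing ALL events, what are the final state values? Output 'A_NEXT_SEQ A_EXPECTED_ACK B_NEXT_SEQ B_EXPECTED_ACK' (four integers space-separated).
Answer: 5321 2064 2064 5321

Derivation:
After event 0: A_seq=5000 A_ack=2000 B_seq=2000 B_ack=5000
After event 1: A_seq=5000 A_ack=2018 B_seq=2018 B_ack=5000
After event 2: A_seq=5125 A_ack=2018 B_seq=2018 B_ack=5000
After event 3: A_seq=5297 A_ack=2018 B_seq=2018 B_ack=5000
After event 4: A_seq=5297 A_ack=2018 B_seq=2018 B_ack=5297
After event 5: A_seq=5297 A_ack=2064 B_seq=2064 B_ack=5297
After event 6: A_seq=5321 A_ack=2064 B_seq=2064 B_ack=5321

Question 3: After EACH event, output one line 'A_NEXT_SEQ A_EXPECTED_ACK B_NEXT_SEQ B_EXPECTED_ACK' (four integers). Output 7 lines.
5000 2000 2000 5000
5000 2018 2018 5000
5125 2018 2018 5000
5297 2018 2018 5000
5297 2018 2018 5297
5297 2064 2064 5297
5321 2064 2064 5321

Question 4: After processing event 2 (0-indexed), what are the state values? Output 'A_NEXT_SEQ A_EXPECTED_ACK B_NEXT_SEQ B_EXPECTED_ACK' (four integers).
After event 0: A_seq=5000 A_ack=2000 B_seq=2000 B_ack=5000
After event 1: A_seq=5000 A_ack=2018 B_seq=2018 B_ack=5000
After event 2: A_seq=5125 A_ack=2018 B_seq=2018 B_ack=5000

5125 2018 2018 5000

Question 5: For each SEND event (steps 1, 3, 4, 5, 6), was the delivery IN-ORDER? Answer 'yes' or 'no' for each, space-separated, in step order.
Step 1: SEND seq=2000 -> in-order
Step 3: SEND seq=5125 -> out-of-order
Step 4: SEND seq=5000 -> in-order
Step 5: SEND seq=2018 -> in-order
Step 6: SEND seq=5297 -> in-order

Answer: yes no yes yes yes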